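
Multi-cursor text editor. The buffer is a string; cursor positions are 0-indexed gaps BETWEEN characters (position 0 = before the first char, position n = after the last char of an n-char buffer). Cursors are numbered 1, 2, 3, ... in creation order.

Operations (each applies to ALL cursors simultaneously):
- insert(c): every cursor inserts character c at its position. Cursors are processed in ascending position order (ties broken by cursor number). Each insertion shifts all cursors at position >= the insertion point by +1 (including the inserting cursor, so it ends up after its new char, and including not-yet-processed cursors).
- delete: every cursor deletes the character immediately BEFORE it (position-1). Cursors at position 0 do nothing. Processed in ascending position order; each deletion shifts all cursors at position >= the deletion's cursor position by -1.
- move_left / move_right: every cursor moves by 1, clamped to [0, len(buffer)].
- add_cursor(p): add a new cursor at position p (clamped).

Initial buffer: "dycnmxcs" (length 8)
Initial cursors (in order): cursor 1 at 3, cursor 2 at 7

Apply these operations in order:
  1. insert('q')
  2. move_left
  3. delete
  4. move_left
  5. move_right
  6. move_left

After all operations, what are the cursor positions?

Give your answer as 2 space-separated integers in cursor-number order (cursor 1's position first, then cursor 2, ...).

Answer: 1 5

Derivation:
After op 1 (insert('q')): buffer="dycqnmxcqs" (len 10), cursors c1@4 c2@9, authorship ...1....2.
After op 2 (move_left): buffer="dycqnmxcqs" (len 10), cursors c1@3 c2@8, authorship ...1....2.
After op 3 (delete): buffer="dyqnmxqs" (len 8), cursors c1@2 c2@6, authorship ..1...2.
After op 4 (move_left): buffer="dyqnmxqs" (len 8), cursors c1@1 c2@5, authorship ..1...2.
After op 5 (move_right): buffer="dyqnmxqs" (len 8), cursors c1@2 c2@6, authorship ..1...2.
After op 6 (move_left): buffer="dyqnmxqs" (len 8), cursors c1@1 c2@5, authorship ..1...2.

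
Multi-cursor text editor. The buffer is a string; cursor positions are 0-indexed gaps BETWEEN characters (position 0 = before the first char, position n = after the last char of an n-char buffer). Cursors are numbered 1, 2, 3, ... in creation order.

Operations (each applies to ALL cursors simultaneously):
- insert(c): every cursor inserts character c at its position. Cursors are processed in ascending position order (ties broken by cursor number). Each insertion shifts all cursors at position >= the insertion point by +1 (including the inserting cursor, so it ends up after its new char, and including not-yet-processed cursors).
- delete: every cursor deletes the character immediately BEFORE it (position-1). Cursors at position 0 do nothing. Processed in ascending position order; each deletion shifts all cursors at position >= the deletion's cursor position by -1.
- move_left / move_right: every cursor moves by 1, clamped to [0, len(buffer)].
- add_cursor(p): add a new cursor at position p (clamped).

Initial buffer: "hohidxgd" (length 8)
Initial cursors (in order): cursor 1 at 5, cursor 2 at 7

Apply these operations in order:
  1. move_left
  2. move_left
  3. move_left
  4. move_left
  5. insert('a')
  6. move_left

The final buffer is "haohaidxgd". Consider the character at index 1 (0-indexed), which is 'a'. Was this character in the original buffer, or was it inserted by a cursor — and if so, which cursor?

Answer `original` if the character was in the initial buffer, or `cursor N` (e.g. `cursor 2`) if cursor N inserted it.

Answer: cursor 1

Derivation:
After op 1 (move_left): buffer="hohidxgd" (len 8), cursors c1@4 c2@6, authorship ........
After op 2 (move_left): buffer="hohidxgd" (len 8), cursors c1@3 c2@5, authorship ........
After op 3 (move_left): buffer="hohidxgd" (len 8), cursors c1@2 c2@4, authorship ........
After op 4 (move_left): buffer="hohidxgd" (len 8), cursors c1@1 c2@3, authorship ........
After op 5 (insert('a')): buffer="haohaidxgd" (len 10), cursors c1@2 c2@5, authorship .1..2.....
After op 6 (move_left): buffer="haohaidxgd" (len 10), cursors c1@1 c2@4, authorship .1..2.....
Authorship (.=original, N=cursor N): . 1 . . 2 . . . . .
Index 1: author = 1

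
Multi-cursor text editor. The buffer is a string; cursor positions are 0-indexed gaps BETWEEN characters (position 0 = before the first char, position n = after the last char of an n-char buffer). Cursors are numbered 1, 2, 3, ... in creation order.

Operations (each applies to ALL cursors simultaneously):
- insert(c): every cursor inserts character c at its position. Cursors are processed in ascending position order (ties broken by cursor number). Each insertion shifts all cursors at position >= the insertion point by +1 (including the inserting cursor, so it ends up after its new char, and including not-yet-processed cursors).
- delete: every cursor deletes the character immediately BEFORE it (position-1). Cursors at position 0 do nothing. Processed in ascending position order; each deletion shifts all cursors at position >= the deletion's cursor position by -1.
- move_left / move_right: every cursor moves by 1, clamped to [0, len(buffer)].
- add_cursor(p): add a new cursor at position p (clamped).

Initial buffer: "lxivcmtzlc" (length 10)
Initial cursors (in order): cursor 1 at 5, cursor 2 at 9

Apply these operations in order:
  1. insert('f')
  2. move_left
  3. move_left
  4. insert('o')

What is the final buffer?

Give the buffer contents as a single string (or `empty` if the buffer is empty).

After op 1 (insert('f')): buffer="lxivcfmtzlfc" (len 12), cursors c1@6 c2@11, authorship .....1....2.
After op 2 (move_left): buffer="lxivcfmtzlfc" (len 12), cursors c1@5 c2@10, authorship .....1....2.
After op 3 (move_left): buffer="lxivcfmtzlfc" (len 12), cursors c1@4 c2@9, authorship .....1....2.
After op 4 (insert('o')): buffer="lxivocfmtzolfc" (len 14), cursors c1@5 c2@11, authorship ....1.1...2.2.

Answer: lxivocfmtzolfc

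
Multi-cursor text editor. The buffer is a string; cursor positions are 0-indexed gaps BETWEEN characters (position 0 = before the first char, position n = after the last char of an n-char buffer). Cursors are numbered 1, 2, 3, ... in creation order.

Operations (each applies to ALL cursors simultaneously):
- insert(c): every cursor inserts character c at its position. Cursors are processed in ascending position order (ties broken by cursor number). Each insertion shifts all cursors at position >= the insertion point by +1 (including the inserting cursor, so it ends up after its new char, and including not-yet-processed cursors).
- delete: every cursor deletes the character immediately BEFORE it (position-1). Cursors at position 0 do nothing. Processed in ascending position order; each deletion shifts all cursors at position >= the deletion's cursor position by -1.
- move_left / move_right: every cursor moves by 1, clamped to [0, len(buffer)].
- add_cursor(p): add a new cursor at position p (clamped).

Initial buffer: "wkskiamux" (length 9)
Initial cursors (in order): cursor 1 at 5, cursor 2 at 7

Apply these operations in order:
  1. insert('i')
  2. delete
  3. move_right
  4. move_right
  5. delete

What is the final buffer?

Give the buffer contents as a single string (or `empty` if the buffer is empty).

After op 1 (insert('i')): buffer="wkskiiamiux" (len 11), cursors c1@6 c2@9, authorship .....1..2..
After op 2 (delete): buffer="wkskiamux" (len 9), cursors c1@5 c2@7, authorship .........
After op 3 (move_right): buffer="wkskiamux" (len 9), cursors c1@6 c2@8, authorship .........
After op 4 (move_right): buffer="wkskiamux" (len 9), cursors c1@7 c2@9, authorship .........
After op 5 (delete): buffer="wkskiau" (len 7), cursors c1@6 c2@7, authorship .......

Answer: wkskiau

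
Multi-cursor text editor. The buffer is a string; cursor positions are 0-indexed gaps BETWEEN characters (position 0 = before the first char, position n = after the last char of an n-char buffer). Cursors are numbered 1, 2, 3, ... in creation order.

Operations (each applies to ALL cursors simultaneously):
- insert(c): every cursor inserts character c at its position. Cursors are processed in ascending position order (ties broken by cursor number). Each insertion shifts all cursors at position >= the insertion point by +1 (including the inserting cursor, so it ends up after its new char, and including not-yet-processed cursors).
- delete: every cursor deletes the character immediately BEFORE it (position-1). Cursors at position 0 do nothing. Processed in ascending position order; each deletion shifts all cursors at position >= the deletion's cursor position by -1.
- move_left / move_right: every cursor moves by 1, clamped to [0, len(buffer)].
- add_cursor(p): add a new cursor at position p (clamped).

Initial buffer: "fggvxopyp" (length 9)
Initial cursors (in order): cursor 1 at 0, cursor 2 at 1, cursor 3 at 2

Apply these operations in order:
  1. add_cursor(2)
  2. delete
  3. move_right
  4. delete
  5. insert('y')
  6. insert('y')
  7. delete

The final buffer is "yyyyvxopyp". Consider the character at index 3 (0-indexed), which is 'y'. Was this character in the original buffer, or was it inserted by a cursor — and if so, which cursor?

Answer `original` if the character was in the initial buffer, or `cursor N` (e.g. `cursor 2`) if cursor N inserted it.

Answer: cursor 4

Derivation:
After op 1 (add_cursor(2)): buffer="fggvxopyp" (len 9), cursors c1@0 c2@1 c3@2 c4@2, authorship .........
After op 2 (delete): buffer="gvxopyp" (len 7), cursors c1@0 c2@0 c3@0 c4@0, authorship .......
After op 3 (move_right): buffer="gvxopyp" (len 7), cursors c1@1 c2@1 c3@1 c4@1, authorship .......
After op 4 (delete): buffer="vxopyp" (len 6), cursors c1@0 c2@0 c3@0 c4@0, authorship ......
After op 5 (insert('y')): buffer="yyyyvxopyp" (len 10), cursors c1@4 c2@4 c3@4 c4@4, authorship 1234......
After op 6 (insert('y')): buffer="yyyyyyyyvxopyp" (len 14), cursors c1@8 c2@8 c3@8 c4@8, authorship 12341234......
After op 7 (delete): buffer="yyyyvxopyp" (len 10), cursors c1@4 c2@4 c3@4 c4@4, authorship 1234......
Authorship (.=original, N=cursor N): 1 2 3 4 . . . . . .
Index 3: author = 4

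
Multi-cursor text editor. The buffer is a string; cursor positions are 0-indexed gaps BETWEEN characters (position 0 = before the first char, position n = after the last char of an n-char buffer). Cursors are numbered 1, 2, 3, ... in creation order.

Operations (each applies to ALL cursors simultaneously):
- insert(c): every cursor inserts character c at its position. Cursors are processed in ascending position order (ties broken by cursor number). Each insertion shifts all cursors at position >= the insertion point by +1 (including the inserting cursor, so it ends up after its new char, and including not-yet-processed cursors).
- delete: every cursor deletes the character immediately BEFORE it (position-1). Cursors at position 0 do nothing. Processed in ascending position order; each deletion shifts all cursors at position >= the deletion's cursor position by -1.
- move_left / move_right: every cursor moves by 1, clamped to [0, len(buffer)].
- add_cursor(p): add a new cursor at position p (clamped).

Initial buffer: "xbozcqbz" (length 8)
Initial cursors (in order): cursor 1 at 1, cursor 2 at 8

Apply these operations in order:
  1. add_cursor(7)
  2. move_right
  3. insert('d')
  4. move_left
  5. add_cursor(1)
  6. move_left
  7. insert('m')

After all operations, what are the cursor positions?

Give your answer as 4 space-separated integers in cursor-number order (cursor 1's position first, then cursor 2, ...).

After op 1 (add_cursor(7)): buffer="xbozcqbz" (len 8), cursors c1@1 c3@7 c2@8, authorship ........
After op 2 (move_right): buffer="xbozcqbz" (len 8), cursors c1@2 c2@8 c3@8, authorship ........
After op 3 (insert('d')): buffer="xbdozcqbzdd" (len 11), cursors c1@3 c2@11 c3@11, authorship ..1......23
After op 4 (move_left): buffer="xbdozcqbzdd" (len 11), cursors c1@2 c2@10 c3@10, authorship ..1......23
After op 5 (add_cursor(1)): buffer="xbdozcqbzdd" (len 11), cursors c4@1 c1@2 c2@10 c3@10, authorship ..1......23
After op 6 (move_left): buffer="xbdozcqbzdd" (len 11), cursors c4@0 c1@1 c2@9 c3@9, authorship ..1......23
After op 7 (insert('m')): buffer="mxmbdozcqbzmmdd" (len 15), cursors c4@1 c1@3 c2@13 c3@13, authorship 4.1.1......2323

Answer: 3 13 13 1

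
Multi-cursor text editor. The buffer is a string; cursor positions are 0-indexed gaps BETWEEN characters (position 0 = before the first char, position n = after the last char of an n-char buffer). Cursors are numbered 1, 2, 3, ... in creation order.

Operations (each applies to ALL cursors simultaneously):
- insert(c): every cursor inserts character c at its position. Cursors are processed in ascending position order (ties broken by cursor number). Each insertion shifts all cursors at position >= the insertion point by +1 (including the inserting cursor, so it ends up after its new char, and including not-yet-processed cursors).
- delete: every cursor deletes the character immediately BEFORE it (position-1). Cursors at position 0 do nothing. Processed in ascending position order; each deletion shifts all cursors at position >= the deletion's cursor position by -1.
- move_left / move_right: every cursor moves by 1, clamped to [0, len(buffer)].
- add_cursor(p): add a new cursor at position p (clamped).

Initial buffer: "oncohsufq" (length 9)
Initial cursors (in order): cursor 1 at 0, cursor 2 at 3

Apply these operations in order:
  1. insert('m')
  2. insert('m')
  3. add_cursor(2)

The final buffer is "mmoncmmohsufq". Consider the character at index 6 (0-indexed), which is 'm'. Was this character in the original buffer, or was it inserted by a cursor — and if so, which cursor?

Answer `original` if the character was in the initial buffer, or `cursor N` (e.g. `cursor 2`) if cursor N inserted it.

Answer: cursor 2

Derivation:
After op 1 (insert('m')): buffer="moncmohsufq" (len 11), cursors c1@1 c2@5, authorship 1...2......
After op 2 (insert('m')): buffer="mmoncmmohsufq" (len 13), cursors c1@2 c2@7, authorship 11...22......
After op 3 (add_cursor(2)): buffer="mmoncmmohsufq" (len 13), cursors c1@2 c3@2 c2@7, authorship 11...22......
Authorship (.=original, N=cursor N): 1 1 . . . 2 2 . . . . . .
Index 6: author = 2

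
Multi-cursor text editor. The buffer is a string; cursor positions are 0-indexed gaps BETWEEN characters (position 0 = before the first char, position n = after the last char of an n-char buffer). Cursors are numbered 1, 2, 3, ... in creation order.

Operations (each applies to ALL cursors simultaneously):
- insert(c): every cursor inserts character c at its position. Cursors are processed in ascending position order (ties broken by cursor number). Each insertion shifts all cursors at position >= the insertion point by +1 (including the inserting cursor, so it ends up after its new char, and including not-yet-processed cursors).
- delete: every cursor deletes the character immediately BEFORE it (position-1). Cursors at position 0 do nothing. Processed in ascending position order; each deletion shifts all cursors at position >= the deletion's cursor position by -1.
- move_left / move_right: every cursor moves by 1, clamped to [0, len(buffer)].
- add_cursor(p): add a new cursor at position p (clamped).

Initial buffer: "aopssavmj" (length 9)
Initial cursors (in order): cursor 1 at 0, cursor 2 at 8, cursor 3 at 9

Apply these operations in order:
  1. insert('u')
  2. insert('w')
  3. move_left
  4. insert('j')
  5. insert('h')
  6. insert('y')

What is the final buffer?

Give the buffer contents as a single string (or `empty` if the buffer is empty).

Answer: ujhywaopssavmujhywjujhyw

Derivation:
After op 1 (insert('u')): buffer="uaopssavmuju" (len 12), cursors c1@1 c2@10 c3@12, authorship 1........2.3
After op 2 (insert('w')): buffer="uwaopssavmuwjuw" (len 15), cursors c1@2 c2@12 c3@15, authorship 11........22.33
After op 3 (move_left): buffer="uwaopssavmuwjuw" (len 15), cursors c1@1 c2@11 c3@14, authorship 11........22.33
After op 4 (insert('j')): buffer="ujwaopssavmujwjujw" (len 18), cursors c1@2 c2@13 c3@17, authorship 111........222.333
After op 5 (insert('h')): buffer="ujhwaopssavmujhwjujhw" (len 21), cursors c1@3 c2@15 c3@20, authorship 1111........2222.3333
After op 6 (insert('y')): buffer="ujhywaopssavmujhywjujhyw" (len 24), cursors c1@4 c2@17 c3@23, authorship 11111........22222.33333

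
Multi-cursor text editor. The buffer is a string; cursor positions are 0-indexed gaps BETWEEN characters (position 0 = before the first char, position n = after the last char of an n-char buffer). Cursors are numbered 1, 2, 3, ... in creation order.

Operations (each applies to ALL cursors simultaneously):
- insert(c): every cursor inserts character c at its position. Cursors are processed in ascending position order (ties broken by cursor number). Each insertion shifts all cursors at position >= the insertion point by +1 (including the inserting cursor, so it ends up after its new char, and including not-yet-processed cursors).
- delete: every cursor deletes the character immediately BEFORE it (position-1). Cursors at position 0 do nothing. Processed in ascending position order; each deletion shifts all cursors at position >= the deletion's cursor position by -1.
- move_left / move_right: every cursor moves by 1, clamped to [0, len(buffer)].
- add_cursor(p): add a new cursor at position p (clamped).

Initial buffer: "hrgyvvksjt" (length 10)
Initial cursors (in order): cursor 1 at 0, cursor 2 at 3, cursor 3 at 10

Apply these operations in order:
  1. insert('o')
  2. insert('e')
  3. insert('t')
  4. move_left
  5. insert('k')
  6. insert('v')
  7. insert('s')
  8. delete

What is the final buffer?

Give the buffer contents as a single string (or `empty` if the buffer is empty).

After op 1 (insert('o')): buffer="ohrgoyvvksjto" (len 13), cursors c1@1 c2@5 c3@13, authorship 1...2.......3
After op 2 (insert('e')): buffer="oehrgoeyvvksjtoe" (len 16), cursors c1@2 c2@7 c3@16, authorship 11...22.......33
After op 3 (insert('t')): buffer="oethrgoetyvvksjtoet" (len 19), cursors c1@3 c2@9 c3@19, authorship 111...222.......333
After op 4 (move_left): buffer="oethrgoetyvvksjtoet" (len 19), cursors c1@2 c2@8 c3@18, authorship 111...222.......333
After op 5 (insert('k')): buffer="oekthrgoektyvvksjtoekt" (len 22), cursors c1@3 c2@10 c3@21, authorship 1111...2222.......3333
After op 6 (insert('v')): buffer="oekvthrgoekvtyvvksjtoekvt" (len 25), cursors c1@4 c2@12 c3@24, authorship 11111...22222.......33333
After op 7 (insert('s')): buffer="oekvsthrgoekvstyvvksjtoekvst" (len 28), cursors c1@5 c2@14 c3@27, authorship 111111...222222.......333333
After op 8 (delete): buffer="oekvthrgoekvtyvvksjtoekvt" (len 25), cursors c1@4 c2@12 c3@24, authorship 11111...22222.......33333

Answer: oekvthrgoekvtyvvksjtoekvt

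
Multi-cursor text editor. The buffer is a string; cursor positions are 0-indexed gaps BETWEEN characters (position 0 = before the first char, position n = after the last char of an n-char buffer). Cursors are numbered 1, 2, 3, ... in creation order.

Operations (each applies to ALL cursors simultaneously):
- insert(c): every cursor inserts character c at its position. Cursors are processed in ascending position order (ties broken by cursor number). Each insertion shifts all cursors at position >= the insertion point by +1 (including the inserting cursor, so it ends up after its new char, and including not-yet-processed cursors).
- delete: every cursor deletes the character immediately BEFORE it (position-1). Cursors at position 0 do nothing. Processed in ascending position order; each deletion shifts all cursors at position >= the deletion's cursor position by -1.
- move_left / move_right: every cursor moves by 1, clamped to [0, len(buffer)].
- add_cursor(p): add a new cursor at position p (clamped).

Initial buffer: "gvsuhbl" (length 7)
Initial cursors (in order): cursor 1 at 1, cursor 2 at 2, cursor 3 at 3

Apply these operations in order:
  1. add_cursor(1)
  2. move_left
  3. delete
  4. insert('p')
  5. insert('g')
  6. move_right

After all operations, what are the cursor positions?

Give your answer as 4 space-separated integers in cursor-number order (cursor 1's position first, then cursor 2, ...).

Answer: 9 9 9 9

Derivation:
After op 1 (add_cursor(1)): buffer="gvsuhbl" (len 7), cursors c1@1 c4@1 c2@2 c3@3, authorship .......
After op 2 (move_left): buffer="gvsuhbl" (len 7), cursors c1@0 c4@0 c2@1 c3@2, authorship .......
After op 3 (delete): buffer="suhbl" (len 5), cursors c1@0 c2@0 c3@0 c4@0, authorship .....
After op 4 (insert('p')): buffer="ppppsuhbl" (len 9), cursors c1@4 c2@4 c3@4 c4@4, authorship 1234.....
After op 5 (insert('g')): buffer="ppppggggsuhbl" (len 13), cursors c1@8 c2@8 c3@8 c4@8, authorship 12341234.....
After op 6 (move_right): buffer="ppppggggsuhbl" (len 13), cursors c1@9 c2@9 c3@9 c4@9, authorship 12341234.....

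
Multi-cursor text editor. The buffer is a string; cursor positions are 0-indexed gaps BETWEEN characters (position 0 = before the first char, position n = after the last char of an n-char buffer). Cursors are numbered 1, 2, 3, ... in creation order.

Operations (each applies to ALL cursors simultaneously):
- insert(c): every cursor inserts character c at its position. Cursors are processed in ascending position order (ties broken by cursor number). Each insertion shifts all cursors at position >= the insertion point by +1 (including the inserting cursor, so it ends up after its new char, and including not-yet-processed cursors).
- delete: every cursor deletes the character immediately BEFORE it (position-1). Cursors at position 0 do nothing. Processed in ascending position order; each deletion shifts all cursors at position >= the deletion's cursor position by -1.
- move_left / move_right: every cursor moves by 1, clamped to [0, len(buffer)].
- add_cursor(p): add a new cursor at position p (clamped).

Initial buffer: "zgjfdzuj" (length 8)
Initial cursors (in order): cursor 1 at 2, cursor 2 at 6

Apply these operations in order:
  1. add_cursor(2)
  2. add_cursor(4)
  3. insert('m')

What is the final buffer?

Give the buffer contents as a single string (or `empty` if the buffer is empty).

Answer: zgmmjfmdzmuj

Derivation:
After op 1 (add_cursor(2)): buffer="zgjfdzuj" (len 8), cursors c1@2 c3@2 c2@6, authorship ........
After op 2 (add_cursor(4)): buffer="zgjfdzuj" (len 8), cursors c1@2 c3@2 c4@4 c2@6, authorship ........
After op 3 (insert('m')): buffer="zgmmjfmdzmuj" (len 12), cursors c1@4 c3@4 c4@7 c2@10, authorship ..13..4..2..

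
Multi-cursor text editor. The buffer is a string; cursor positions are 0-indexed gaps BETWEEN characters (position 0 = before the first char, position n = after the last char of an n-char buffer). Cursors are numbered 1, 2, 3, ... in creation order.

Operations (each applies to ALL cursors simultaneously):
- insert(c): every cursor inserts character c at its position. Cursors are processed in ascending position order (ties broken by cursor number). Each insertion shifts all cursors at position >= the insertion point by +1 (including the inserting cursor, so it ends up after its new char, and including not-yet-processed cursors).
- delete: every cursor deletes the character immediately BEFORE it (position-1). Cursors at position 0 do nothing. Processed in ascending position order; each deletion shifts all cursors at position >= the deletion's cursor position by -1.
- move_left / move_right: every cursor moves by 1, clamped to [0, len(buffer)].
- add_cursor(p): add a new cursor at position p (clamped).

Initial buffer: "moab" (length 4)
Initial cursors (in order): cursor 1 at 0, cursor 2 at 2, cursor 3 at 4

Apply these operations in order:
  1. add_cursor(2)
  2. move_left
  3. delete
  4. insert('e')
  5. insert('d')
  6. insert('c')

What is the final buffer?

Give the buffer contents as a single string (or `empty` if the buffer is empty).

Answer: eeedddcccoedcb

Derivation:
After op 1 (add_cursor(2)): buffer="moab" (len 4), cursors c1@0 c2@2 c4@2 c3@4, authorship ....
After op 2 (move_left): buffer="moab" (len 4), cursors c1@0 c2@1 c4@1 c3@3, authorship ....
After op 3 (delete): buffer="ob" (len 2), cursors c1@0 c2@0 c4@0 c3@1, authorship ..
After op 4 (insert('e')): buffer="eeeoeb" (len 6), cursors c1@3 c2@3 c4@3 c3@5, authorship 124.3.
After op 5 (insert('d')): buffer="eeedddoedb" (len 10), cursors c1@6 c2@6 c4@6 c3@9, authorship 124124.33.
After op 6 (insert('c')): buffer="eeedddcccoedcb" (len 14), cursors c1@9 c2@9 c4@9 c3@13, authorship 124124124.333.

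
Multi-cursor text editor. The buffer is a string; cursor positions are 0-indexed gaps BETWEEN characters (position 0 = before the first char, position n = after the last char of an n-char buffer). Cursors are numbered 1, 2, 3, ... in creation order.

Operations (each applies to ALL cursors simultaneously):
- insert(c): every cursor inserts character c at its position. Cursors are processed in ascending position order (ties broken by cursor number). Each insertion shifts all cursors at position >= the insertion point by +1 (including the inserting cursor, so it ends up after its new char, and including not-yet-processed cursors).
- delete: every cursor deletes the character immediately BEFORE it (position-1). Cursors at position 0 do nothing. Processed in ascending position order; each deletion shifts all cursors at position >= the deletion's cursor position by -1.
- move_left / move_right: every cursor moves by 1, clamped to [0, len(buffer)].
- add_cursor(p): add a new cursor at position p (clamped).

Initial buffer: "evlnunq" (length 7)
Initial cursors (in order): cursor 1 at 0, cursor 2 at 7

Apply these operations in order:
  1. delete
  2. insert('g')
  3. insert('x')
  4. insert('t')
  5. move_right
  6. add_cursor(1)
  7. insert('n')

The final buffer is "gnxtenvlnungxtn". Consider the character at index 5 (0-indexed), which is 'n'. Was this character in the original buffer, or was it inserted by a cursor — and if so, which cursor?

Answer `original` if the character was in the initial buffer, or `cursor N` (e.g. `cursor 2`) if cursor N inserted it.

Answer: cursor 1

Derivation:
After op 1 (delete): buffer="evlnun" (len 6), cursors c1@0 c2@6, authorship ......
After op 2 (insert('g')): buffer="gevlnung" (len 8), cursors c1@1 c2@8, authorship 1......2
After op 3 (insert('x')): buffer="gxevlnungx" (len 10), cursors c1@2 c2@10, authorship 11......22
After op 4 (insert('t')): buffer="gxtevlnungxt" (len 12), cursors c1@3 c2@12, authorship 111......222
After op 5 (move_right): buffer="gxtevlnungxt" (len 12), cursors c1@4 c2@12, authorship 111......222
After op 6 (add_cursor(1)): buffer="gxtevlnungxt" (len 12), cursors c3@1 c1@4 c2@12, authorship 111......222
After op 7 (insert('n')): buffer="gnxtenvlnungxtn" (len 15), cursors c3@2 c1@6 c2@15, authorship 1311.1.....2222
Authorship (.=original, N=cursor N): 1 3 1 1 . 1 . . . . . 2 2 2 2
Index 5: author = 1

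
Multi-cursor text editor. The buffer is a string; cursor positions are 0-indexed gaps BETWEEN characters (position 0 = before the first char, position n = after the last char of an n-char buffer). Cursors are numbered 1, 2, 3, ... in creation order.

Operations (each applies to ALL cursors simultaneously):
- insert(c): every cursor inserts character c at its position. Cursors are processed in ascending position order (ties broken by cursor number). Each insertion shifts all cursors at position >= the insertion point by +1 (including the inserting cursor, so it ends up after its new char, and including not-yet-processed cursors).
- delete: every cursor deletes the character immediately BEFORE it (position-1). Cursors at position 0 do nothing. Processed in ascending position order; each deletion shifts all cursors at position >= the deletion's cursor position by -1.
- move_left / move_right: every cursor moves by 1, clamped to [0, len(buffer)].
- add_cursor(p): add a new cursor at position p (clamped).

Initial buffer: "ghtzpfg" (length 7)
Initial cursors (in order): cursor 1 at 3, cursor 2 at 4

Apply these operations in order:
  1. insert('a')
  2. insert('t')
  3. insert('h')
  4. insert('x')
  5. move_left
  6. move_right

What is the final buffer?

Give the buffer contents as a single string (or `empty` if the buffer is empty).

Answer: ghtathxzathxpfg

Derivation:
After op 1 (insert('a')): buffer="ghtazapfg" (len 9), cursors c1@4 c2@6, authorship ...1.2...
After op 2 (insert('t')): buffer="ghtatzatpfg" (len 11), cursors c1@5 c2@8, authorship ...11.22...
After op 3 (insert('h')): buffer="ghtathzathpfg" (len 13), cursors c1@6 c2@10, authorship ...111.222...
After op 4 (insert('x')): buffer="ghtathxzathxpfg" (len 15), cursors c1@7 c2@12, authorship ...1111.2222...
After op 5 (move_left): buffer="ghtathxzathxpfg" (len 15), cursors c1@6 c2@11, authorship ...1111.2222...
After op 6 (move_right): buffer="ghtathxzathxpfg" (len 15), cursors c1@7 c2@12, authorship ...1111.2222...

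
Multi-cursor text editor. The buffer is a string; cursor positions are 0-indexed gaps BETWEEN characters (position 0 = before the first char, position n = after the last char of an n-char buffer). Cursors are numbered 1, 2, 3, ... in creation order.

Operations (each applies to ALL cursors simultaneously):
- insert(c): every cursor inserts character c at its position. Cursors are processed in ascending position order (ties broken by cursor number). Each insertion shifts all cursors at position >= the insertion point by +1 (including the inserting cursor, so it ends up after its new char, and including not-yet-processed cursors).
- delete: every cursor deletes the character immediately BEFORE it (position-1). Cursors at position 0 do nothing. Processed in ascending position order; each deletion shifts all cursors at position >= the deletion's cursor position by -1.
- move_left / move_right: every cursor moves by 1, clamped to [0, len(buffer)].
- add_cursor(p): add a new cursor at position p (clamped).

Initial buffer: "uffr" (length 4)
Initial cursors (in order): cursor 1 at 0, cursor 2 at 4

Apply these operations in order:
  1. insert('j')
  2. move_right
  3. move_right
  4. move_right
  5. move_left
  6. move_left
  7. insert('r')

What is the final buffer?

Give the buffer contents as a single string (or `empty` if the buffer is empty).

Answer: jurffrrj

Derivation:
After op 1 (insert('j')): buffer="juffrj" (len 6), cursors c1@1 c2@6, authorship 1....2
After op 2 (move_right): buffer="juffrj" (len 6), cursors c1@2 c2@6, authorship 1....2
After op 3 (move_right): buffer="juffrj" (len 6), cursors c1@3 c2@6, authorship 1....2
After op 4 (move_right): buffer="juffrj" (len 6), cursors c1@4 c2@6, authorship 1....2
After op 5 (move_left): buffer="juffrj" (len 6), cursors c1@3 c2@5, authorship 1....2
After op 6 (move_left): buffer="juffrj" (len 6), cursors c1@2 c2@4, authorship 1....2
After op 7 (insert('r')): buffer="jurffrrj" (len 8), cursors c1@3 c2@6, authorship 1.1..2.2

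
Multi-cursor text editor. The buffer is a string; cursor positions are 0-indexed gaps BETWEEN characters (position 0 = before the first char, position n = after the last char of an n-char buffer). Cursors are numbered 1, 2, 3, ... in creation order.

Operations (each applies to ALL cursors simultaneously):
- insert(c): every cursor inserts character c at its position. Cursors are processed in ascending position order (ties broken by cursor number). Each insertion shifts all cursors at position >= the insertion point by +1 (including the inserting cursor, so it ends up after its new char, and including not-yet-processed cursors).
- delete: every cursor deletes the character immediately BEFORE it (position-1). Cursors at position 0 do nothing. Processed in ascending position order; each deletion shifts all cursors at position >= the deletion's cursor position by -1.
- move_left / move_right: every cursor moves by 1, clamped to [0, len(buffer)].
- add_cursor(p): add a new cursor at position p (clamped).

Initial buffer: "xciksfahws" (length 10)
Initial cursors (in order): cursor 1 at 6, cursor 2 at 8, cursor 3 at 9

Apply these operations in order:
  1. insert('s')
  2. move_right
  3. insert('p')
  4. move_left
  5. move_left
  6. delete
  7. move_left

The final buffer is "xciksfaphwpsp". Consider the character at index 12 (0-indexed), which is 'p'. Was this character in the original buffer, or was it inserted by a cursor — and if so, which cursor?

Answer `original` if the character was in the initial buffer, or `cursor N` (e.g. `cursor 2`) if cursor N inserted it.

Answer: cursor 3

Derivation:
After op 1 (insert('s')): buffer="xciksfsahswss" (len 13), cursors c1@7 c2@10 c3@12, authorship ......1..2.3.
After op 2 (move_right): buffer="xciksfsahswss" (len 13), cursors c1@8 c2@11 c3@13, authorship ......1..2.3.
After op 3 (insert('p')): buffer="xciksfsaphswpssp" (len 16), cursors c1@9 c2@13 c3@16, authorship ......1.1.2.23.3
After op 4 (move_left): buffer="xciksfsaphswpssp" (len 16), cursors c1@8 c2@12 c3@15, authorship ......1.1.2.23.3
After op 5 (move_left): buffer="xciksfsaphswpssp" (len 16), cursors c1@7 c2@11 c3@14, authorship ......1.1.2.23.3
After op 6 (delete): buffer="xciksfaphwpsp" (len 13), cursors c1@6 c2@9 c3@11, authorship .......1..2.3
After op 7 (move_left): buffer="xciksfaphwpsp" (len 13), cursors c1@5 c2@8 c3@10, authorship .......1..2.3
Authorship (.=original, N=cursor N): . . . . . . . 1 . . 2 . 3
Index 12: author = 3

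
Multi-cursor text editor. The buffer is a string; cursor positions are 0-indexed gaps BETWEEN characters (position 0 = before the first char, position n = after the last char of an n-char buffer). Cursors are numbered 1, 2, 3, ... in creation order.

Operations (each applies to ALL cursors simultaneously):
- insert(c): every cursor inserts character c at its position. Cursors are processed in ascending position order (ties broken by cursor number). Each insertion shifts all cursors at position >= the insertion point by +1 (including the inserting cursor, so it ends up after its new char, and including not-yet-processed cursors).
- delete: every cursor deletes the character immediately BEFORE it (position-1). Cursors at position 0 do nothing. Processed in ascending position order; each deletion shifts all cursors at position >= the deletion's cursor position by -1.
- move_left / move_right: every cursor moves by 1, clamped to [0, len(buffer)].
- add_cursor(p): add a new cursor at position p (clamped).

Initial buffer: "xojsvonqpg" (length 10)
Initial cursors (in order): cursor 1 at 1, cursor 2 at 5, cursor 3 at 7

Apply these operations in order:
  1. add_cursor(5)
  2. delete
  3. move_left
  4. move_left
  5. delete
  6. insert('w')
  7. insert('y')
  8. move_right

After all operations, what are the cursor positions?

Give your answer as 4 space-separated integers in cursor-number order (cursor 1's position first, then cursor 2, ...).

Answer: 9 9 9 9

Derivation:
After op 1 (add_cursor(5)): buffer="xojsvonqpg" (len 10), cursors c1@1 c2@5 c4@5 c3@7, authorship ..........
After op 2 (delete): buffer="ojoqpg" (len 6), cursors c1@0 c2@2 c4@2 c3@3, authorship ......
After op 3 (move_left): buffer="ojoqpg" (len 6), cursors c1@0 c2@1 c4@1 c3@2, authorship ......
After op 4 (move_left): buffer="ojoqpg" (len 6), cursors c1@0 c2@0 c4@0 c3@1, authorship ......
After op 5 (delete): buffer="joqpg" (len 5), cursors c1@0 c2@0 c3@0 c4@0, authorship .....
After op 6 (insert('w')): buffer="wwwwjoqpg" (len 9), cursors c1@4 c2@4 c3@4 c4@4, authorship 1234.....
After op 7 (insert('y')): buffer="wwwwyyyyjoqpg" (len 13), cursors c1@8 c2@8 c3@8 c4@8, authorship 12341234.....
After op 8 (move_right): buffer="wwwwyyyyjoqpg" (len 13), cursors c1@9 c2@9 c3@9 c4@9, authorship 12341234.....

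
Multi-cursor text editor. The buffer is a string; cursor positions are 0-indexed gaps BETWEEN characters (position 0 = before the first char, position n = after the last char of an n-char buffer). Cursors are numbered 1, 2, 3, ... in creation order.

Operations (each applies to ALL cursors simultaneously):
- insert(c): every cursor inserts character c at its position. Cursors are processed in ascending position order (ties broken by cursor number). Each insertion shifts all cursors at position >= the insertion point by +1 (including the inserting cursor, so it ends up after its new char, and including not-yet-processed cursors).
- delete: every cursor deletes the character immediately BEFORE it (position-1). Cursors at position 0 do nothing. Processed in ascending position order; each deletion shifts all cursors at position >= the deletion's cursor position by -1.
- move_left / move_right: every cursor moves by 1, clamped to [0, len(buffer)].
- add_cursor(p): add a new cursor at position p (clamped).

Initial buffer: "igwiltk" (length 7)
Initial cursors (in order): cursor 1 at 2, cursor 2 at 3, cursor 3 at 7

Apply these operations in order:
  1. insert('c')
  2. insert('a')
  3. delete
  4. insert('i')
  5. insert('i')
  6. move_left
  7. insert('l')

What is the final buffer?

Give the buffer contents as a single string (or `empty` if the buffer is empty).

After op 1 (insert('c')): buffer="igcwciltkc" (len 10), cursors c1@3 c2@5 c3@10, authorship ..1.2....3
After op 2 (insert('a')): buffer="igcawcailtkca" (len 13), cursors c1@4 c2@7 c3@13, authorship ..11.22....33
After op 3 (delete): buffer="igcwciltkc" (len 10), cursors c1@3 c2@5 c3@10, authorship ..1.2....3
After op 4 (insert('i')): buffer="igciwciiltkci" (len 13), cursors c1@4 c2@7 c3@13, authorship ..11.22....33
After op 5 (insert('i')): buffer="igciiwciiiltkcii" (len 16), cursors c1@5 c2@9 c3@16, authorship ..111.222....333
After op 6 (move_left): buffer="igciiwciiiltkcii" (len 16), cursors c1@4 c2@8 c3@15, authorship ..111.222....333
After op 7 (insert('l')): buffer="igciliwciliiltkcili" (len 19), cursors c1@5 c2@10 c3@18, authorship ..1111.2222....3333

Answer: igciliwciliiltkcili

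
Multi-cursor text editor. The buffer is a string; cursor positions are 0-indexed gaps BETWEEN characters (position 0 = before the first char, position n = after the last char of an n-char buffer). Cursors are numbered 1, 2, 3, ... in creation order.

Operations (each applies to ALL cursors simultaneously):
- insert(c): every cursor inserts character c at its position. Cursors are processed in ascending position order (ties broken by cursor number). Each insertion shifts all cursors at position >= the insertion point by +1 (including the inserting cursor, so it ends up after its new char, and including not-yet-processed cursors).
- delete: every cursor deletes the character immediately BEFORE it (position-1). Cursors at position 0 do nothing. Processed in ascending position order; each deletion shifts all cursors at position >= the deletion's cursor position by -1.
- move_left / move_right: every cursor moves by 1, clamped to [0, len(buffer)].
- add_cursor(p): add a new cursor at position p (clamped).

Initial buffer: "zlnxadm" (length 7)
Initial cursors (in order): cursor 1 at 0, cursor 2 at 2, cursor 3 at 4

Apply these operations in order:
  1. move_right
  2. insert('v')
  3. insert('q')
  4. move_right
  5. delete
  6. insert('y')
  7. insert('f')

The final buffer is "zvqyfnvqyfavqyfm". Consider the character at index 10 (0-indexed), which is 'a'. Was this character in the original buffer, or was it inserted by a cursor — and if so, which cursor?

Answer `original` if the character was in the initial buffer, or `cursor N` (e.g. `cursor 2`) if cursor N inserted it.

Answer: original

Derivation:
After op 1 (move_right): buffer="zlnxadm" (len 7), cursors c1@1 c2@3 c3@5, authorship .......
After op 2 (insert('v')): buffer="zvlnvxavdm" (len 10), cursors c1@2 c2@5 c3@8, authorship .1..2..3..
After op 3 (insert('q')): buffer="zvqlnvqxavqdm" (len 13), cursors c1@3 c2@7 c3@11, authorship .11..22..33..
After op 4 (move_right): buffer="zvqlnvqxavqdm" (len 13), cursors c1@4 c2@8 c3@12, authorship .11..22..33..
After op 5 (delete): buffer="zvqnvqavqm" (len 10), cursors c1@3 c2@6 c3@9, authorship .11.22.33.
After op 6 (insert('y')): buffer="zvqynvqyavqym" (len 13), cursors c1@4 c2@8 c3@12, authorship .111.222.333.
After op 7 (insert('f')): buffer="zvqyfnvqyfavqyfm" (len 16), cursors c1@5 c2@10 c3@15, authorship .1111.2222.3333.
Authorship (.=original, N=cursor N): . 1 1 1 1 . 2 2 2 2 . 3 3 3 3 .
Index 10: author = original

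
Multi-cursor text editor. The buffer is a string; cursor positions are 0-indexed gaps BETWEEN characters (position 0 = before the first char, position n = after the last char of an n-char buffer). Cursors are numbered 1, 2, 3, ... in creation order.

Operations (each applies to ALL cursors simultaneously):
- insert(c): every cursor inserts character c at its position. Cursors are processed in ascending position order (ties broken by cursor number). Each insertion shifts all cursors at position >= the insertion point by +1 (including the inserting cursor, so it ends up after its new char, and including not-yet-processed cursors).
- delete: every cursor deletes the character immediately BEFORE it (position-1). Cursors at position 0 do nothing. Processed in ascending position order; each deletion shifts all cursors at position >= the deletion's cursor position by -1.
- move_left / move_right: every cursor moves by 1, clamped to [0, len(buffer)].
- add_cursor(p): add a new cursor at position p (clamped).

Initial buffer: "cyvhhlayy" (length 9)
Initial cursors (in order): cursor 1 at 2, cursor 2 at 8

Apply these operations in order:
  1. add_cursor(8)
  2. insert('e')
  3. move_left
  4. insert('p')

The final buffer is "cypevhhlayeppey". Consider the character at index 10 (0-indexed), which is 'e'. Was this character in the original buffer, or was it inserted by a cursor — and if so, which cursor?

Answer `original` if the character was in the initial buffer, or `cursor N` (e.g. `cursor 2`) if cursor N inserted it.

After op 1 (add_cursor(8)): buffer="cyvhhlayy" (len 9), cursors c1@2 c2@8 c3@8, authorship .........
After op 2 (insert('e')): buffer="cyevhhlayeey" (len 12), cursors c1@3 c2@11 c3@11, authorship ..1......23.
After op 3 (move_left): buffer="cyevhhlayeey" (len 12), cursors c1@2 c2@10 c3@10, authorship ..1......23.
After op 4 (insert('p')): buffer="cypevhhlayeppey" (len 15), cursors c1@3 c2@13 c3@13, authorship ..11......2233.
Authorship (.=original, N=cursor N): . . 1 1 . . . . . . 2 2 3 3 .
Index 10: author = 2

Answer: cursor 2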